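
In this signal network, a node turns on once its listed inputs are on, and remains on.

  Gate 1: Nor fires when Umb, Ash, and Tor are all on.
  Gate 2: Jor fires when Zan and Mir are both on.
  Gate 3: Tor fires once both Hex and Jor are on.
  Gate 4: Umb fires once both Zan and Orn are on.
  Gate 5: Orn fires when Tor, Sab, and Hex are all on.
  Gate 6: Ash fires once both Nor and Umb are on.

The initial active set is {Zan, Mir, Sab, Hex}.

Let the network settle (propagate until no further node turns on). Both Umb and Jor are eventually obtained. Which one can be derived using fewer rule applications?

Jor

Jor: Zan and Mir are on, so Jor fires (Gate 2). [1 rule application]
Umb: Zan and Mir are on, so Jor fires (Gate 2). Gate 3: Hex and Jor on → Tor on. Tor, Sab, and Hex are on, so Orn fires (Gate 5). Zan and Orn are on, so Umb fires (Gate 4). [4 rule applications]
Jor needs fewer.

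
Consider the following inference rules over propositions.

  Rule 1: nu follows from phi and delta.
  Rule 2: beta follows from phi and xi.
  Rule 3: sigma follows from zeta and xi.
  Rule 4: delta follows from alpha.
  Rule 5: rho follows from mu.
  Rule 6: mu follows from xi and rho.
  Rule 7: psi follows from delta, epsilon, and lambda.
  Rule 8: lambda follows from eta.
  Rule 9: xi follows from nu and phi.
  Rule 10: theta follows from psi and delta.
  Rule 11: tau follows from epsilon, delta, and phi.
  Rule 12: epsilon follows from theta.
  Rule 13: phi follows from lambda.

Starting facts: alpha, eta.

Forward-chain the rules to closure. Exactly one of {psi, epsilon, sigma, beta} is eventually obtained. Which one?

beta

eta holds, so lambda follows (Rule 8).
From alpha, Rule 4 gives delta.
From lambda, Rule 13 gives phi.
phi and delta hold, so nu follows (Rule 1).
nu and phi hold, so xi follows (Rule 9).
From phi and xi, Rule 2 gives beta.
psi would need delta, epsilon, and lambda (Rule 7), but epsilon is never established. epsilon would need theta (Rule 12), but theta is never established. sigma would need zeta and xi (Rule 3), but zeta is never established.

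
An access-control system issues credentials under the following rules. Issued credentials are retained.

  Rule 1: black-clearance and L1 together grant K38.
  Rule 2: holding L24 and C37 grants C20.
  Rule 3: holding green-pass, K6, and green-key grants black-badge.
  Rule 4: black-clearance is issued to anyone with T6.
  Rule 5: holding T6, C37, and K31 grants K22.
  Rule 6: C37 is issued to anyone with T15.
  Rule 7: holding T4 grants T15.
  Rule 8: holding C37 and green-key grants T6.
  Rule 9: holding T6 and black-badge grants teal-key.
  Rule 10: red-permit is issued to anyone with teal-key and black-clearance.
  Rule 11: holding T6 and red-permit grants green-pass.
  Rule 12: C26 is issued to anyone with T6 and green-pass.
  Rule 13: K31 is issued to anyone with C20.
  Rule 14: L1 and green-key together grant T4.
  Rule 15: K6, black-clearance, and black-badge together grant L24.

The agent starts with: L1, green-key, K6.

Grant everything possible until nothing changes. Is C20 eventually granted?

No

C20 would need L24 and C37 (Rule 2), but L24 is never granted.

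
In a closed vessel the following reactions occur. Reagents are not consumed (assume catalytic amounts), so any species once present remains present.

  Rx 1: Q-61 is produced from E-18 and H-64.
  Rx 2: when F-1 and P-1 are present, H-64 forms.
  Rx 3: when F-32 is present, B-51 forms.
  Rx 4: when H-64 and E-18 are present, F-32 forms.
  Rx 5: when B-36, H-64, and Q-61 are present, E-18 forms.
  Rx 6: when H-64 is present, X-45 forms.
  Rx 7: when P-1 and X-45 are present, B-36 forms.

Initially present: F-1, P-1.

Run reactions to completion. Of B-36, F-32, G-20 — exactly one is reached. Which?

B-36

F-1 and P-1 present → H-64 forms (Rx 2).
H-64 present → X-45 forms (Rx 6).
P-1 and X-45 present → B-36 forms (Rx 7).
F-32 would need H-64 and E-18 (Rx 4), but E-18 never forms. No rule produces G-20, and it is not given.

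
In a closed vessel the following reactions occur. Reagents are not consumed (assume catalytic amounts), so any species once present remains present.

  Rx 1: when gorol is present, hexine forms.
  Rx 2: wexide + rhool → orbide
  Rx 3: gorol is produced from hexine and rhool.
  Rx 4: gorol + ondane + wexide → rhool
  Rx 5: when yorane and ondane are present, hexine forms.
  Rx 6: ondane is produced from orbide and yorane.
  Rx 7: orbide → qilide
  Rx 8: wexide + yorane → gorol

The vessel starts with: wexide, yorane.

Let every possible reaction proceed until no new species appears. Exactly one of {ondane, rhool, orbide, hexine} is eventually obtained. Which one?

wexide and yorane present → gorol forms (Rx 8).
gorol present → hexine forms (Rx 1).
rhool would need gorol, ondane, and wexide (Rx 4), but ondane never forms. ondane would need orbide and yorane (Rx 6), but orbide never forms. orbide would need wexide and rhool (Rx 2), but rhool never forms.

hexine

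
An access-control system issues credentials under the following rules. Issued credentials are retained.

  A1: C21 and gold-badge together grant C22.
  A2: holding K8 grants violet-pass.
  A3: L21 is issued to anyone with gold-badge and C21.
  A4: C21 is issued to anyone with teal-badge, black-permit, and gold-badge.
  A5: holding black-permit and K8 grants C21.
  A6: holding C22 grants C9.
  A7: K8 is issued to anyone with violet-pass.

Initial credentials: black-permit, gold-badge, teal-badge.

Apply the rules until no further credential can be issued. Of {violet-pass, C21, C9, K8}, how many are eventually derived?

2

Holding teal-badge, black-permit, and gold-badge grants C21 (A4).
Holding C21 and gold-badge grants C22 (A1).
Holding C22 grants C9 (A6).
violet-pass would need K8 (A2), but K8 is never granted.
C21: reached.
C9: reached.
K8 would need violet-pass (A7), but violet-pass is never granted.
Reached: C21 and C9 — 2 of the 4.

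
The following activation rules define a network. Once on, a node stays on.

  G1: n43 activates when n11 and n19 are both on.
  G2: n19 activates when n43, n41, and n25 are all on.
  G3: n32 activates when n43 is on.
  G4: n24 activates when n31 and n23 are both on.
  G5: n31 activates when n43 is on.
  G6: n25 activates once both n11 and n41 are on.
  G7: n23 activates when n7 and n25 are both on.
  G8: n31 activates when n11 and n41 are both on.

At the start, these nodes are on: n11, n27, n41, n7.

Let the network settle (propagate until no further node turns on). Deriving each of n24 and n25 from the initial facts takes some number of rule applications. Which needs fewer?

n25

n25: n11 and n41 are on, so n25 activates (G6). [1 rule application]
n24: n11 and n41 are on, so n25 activates (G6). n11 and n41 are on, so n31 activates (G8). G7: n7 and n25 on → n23 on. G4: n31 and n23 on → n24 on. [4 rule applications]
n25 needs fewer.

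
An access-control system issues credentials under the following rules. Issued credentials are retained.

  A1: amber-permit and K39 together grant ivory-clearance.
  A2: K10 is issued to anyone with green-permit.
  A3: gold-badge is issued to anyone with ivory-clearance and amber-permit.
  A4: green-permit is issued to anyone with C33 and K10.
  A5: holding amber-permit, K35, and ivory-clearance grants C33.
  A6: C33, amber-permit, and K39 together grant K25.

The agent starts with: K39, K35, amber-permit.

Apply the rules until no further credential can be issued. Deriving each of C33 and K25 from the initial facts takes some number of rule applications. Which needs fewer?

C33

C33: Holding amber-permit and K39 grants ivory-clearance (A1). Holding amber-permit, K35, and ivory-clearance grants C33 (A5). [2 rule applications]
K25: Holding amber-permit and K39 grants ivory-clearance (A1). Holding amber-permit, K35, and ivory-clearance grants C33 (A5). Holding C33, amber-permit, and K39 grants K25 (A6). [3 rule applications]
C33 needs fewer.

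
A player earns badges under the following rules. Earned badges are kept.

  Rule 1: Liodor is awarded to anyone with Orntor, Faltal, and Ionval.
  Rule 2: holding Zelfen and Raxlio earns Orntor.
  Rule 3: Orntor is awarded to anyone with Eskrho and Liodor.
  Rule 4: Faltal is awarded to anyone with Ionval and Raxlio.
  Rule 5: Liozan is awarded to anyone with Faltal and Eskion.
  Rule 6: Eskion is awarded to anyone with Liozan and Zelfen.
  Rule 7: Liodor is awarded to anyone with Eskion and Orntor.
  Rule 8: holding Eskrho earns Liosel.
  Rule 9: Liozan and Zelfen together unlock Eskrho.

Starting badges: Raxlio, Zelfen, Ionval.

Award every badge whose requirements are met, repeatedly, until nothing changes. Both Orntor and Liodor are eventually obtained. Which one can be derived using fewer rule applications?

Orntor

Orntor: With Zelfen and Raxlio, Orntor is earned (Rule 2). [1 rule application]
Liodor: With Ionval and Raxlio, Faltal is earned (Rule 4). With Zelfen and Raxlio, Orntor is earned (Rule 2). With Orntor, Faltal, and Ionval, Liodor is earned (Rule 1). [3 rule applications]
Orntor needs fewer.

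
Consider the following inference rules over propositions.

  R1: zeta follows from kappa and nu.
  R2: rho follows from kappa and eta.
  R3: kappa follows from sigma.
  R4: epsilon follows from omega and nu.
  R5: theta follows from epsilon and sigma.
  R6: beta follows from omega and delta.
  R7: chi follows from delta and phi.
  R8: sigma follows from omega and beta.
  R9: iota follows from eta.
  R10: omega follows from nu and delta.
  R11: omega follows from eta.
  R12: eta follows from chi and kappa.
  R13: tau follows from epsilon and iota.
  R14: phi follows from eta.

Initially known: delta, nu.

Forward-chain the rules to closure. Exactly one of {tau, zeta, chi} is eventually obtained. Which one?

zeta

nu and delta hold, so omega follows (R10).
omega and delta hold, so beta follows (R6).
From omega and beta, R8 gives sigma.
sigma holds, so kappa follows (R3).
From kappa and nu, R1 gives zeta.
chi would need delta and phi (R7), but phi is never established. tau would need epsilon and iota (R13), but iota is never established.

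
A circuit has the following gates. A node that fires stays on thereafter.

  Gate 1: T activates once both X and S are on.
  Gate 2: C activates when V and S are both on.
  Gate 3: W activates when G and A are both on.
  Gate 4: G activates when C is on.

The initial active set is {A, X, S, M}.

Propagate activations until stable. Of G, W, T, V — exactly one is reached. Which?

X and S are on, so T activates (Gate 1).
W would need G and A (Gate 3), but G never turns on. No rule produces V, and it is not given. G would need C (Gate 4), but C never turns on.

T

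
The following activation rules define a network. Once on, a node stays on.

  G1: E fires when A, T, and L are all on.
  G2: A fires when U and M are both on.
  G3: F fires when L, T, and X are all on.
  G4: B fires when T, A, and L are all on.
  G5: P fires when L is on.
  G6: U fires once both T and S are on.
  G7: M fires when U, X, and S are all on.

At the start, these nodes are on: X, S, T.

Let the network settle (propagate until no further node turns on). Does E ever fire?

No

E would need A, T, and L (G1), but L never turns on.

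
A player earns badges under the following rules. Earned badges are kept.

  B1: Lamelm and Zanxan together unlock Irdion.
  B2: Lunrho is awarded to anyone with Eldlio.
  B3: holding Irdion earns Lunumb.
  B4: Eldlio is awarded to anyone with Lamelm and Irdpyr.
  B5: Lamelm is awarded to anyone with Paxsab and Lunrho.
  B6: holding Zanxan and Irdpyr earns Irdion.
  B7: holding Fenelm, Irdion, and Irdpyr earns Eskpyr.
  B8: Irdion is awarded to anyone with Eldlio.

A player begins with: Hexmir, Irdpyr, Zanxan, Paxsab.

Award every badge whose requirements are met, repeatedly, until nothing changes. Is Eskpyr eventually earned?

Eskpyr would need Fenelm, Irdion, and Irdpyr (B7), but Fenelm is never earned.

No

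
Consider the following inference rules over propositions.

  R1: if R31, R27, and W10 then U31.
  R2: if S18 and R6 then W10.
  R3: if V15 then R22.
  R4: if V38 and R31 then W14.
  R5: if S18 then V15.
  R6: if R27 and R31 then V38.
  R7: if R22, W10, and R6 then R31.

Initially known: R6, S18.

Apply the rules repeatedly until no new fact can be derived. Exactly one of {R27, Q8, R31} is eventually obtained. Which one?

R31

From S18 and R6, R2 gives W10.
S18 holds, so V15 follows (R5).
V15 holds, so R22 follows (R3).
R22, W10, and R6 hold, so R31 follows (R7).
No rule produces R27, and it is not given. No rule produces Q8, and it is not given.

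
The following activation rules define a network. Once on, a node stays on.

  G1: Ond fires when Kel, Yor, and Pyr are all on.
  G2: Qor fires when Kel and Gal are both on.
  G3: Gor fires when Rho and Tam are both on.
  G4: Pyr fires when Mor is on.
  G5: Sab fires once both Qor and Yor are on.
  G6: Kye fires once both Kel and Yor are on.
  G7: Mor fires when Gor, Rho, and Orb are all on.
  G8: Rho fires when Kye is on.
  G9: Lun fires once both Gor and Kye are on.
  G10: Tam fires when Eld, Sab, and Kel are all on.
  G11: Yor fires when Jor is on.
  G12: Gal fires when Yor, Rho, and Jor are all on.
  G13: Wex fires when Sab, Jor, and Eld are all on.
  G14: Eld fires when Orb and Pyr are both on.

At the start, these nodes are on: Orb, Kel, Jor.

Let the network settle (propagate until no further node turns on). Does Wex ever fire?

No

Wex would need Sab, Jor, and Eld (G13), but Eld never turns on.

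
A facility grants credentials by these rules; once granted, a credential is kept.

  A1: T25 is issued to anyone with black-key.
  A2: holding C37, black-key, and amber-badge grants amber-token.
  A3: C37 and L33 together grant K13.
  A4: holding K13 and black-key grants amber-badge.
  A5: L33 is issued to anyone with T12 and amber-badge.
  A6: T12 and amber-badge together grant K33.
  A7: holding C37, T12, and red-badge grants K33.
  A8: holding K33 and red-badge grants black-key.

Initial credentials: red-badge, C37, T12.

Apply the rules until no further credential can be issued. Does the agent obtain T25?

Holding C37, T12, and red-badge grants K33 (A7).
Holding K33 and red-badge grants black-key (A8).
Holding black-key grants T25 (A1).

Yes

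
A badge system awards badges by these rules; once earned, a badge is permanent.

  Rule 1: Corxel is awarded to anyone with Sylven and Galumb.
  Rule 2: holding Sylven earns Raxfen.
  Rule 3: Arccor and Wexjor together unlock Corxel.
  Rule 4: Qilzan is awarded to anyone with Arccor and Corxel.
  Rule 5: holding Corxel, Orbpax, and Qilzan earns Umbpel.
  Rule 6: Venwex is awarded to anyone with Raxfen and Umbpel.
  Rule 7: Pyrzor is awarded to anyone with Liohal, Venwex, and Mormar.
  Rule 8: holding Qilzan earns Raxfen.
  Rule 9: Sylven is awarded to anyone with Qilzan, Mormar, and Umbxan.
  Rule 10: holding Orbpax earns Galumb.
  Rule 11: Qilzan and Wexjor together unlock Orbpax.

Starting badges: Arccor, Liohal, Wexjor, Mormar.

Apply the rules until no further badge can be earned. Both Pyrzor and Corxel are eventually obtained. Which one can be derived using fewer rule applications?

Corxel

Corxel: With Arccor and Wexjor, Corxel is earned (Rule 3). [1 rule application]
Pyrzor: With Arccor and Wexjor, Corxel is earned (Rule 3). With Arccor and Corxel, Qilzan is earned (Rule 4). With Qilzan, Raxfen is earned (Rule 8). With Qilzan and Wexjor, Orbpax is earned (Rule 11). With Corxel, Orbpax, and Qilzan, Umbpel is earned (Rule 5). With Raxfen and Umbpel, Venwex is earned (Rule 6). With Liohal, Venwex, and Mormar, Pyrzor is earned (Rule 7). [7 rule applications]
Corxel needs fewer.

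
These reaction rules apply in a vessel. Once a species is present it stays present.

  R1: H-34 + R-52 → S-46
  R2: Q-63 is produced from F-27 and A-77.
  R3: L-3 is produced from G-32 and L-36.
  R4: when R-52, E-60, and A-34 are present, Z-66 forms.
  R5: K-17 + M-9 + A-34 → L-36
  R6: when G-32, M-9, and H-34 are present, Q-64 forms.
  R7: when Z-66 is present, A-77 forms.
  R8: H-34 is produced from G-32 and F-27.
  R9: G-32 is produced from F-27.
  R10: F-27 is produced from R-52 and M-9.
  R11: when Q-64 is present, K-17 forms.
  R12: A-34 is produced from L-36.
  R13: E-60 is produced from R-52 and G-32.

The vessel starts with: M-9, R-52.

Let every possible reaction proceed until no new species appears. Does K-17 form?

Yes

R-52 and M-9 present → F-27 forms (R10).
F-27 present → G-32 forms (R9).
G-32 and F-27 present → H-34 forms (R8).
G-32, M-9, and H-34 present → Q-64 forms (R6).
Q-64 present → K-17 forms (R11).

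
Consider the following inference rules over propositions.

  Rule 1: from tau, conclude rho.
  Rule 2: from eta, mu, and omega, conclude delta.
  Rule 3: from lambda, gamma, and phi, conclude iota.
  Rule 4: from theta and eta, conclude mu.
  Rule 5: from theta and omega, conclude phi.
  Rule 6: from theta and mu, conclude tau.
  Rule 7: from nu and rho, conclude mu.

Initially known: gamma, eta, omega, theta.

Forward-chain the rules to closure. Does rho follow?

Yes

From theta and eta, Rule 4 gives mu.
From theta and mu, Rule 6 gives tau.
tau holds, so rho follows (Rule 1).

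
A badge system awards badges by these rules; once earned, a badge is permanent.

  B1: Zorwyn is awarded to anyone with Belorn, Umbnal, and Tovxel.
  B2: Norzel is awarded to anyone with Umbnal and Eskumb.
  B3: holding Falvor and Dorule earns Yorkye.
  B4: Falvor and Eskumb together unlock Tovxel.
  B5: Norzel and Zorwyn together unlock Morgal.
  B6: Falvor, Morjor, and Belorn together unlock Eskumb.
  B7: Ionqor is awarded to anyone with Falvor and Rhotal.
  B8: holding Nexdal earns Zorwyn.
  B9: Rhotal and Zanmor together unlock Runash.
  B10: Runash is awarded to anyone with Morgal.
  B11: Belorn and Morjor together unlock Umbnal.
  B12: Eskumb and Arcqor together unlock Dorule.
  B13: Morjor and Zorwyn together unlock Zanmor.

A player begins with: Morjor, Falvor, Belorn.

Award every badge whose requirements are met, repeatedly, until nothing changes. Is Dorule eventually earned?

No

Dorule would need Eskumb and Arcqor (B12), but Arcqor is never earned.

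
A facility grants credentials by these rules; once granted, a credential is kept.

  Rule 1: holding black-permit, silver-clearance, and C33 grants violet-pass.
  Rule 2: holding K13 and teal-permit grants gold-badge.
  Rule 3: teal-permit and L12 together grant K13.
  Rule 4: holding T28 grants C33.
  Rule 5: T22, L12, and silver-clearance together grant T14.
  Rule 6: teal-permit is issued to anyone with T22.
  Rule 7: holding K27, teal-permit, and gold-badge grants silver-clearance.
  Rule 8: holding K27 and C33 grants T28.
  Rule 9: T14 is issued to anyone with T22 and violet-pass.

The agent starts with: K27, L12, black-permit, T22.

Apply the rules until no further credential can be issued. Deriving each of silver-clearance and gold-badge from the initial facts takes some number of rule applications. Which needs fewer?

gold-badge

gold-badge: Holding T22 grants teal-permit (Rule 6). Holding teal-permit and L12 grants K13 (Rule 3). Holding K13 and teal-permit grants gold-badge (Rule 2). [3 rule applications]
silver-clearance: Holding T22 grants teal-permit (Rule 6). Holding teal-permit and L12 grants K13 (Rule 3). Holding K13 and teal-permit grants gold-badge (Rule 2). Holding K27, teal-permit, and gold-badge grants silver-clearance (Rule 7). [4 rule applications]
gold-badge needs fewer.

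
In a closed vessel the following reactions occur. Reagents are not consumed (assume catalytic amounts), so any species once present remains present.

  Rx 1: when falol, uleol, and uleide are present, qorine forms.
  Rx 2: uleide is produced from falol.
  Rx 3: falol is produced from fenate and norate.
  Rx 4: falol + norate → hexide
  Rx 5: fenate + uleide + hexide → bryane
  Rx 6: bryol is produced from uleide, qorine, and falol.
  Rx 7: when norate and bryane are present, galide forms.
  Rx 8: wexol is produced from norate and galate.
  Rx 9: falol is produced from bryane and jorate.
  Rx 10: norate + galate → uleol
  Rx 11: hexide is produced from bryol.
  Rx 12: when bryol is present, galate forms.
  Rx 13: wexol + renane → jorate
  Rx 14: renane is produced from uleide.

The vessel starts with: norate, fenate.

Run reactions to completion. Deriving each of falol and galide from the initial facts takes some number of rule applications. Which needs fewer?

falol

falol: fenate and norate present → falol forms (Rx 3). [1 rule application]
galide: fenate and norate present → falol forms (Rx 3). falol and norate present → hexide forms (Rx 4). falol present → uleide forms (Rx 2). fenate, uleide, and hexide present → bryane forms (Rx 5). norate and bryane present → galide forms (Rx 7). [5 rule applications]
falol needs fewer.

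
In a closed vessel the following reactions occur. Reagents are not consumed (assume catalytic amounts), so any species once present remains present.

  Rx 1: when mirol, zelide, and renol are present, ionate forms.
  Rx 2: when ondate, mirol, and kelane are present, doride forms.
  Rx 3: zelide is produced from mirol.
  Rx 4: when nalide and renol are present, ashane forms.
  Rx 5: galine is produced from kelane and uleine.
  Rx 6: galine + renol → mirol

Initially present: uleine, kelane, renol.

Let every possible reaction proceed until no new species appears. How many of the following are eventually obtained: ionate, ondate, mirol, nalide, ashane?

kelane and uleine present → galine forms (Rx 5).
galine and renol present → mirol forms (Rx 6).
mirol present → zelide forms (Rx 3).
mirol, zelide, and renol present → ionate forms (Rx 1).
ionate: reached.
No rule produces ondate, and it is not given.
mirol: reached.
No rule produces nalide, and it is not given.
ashane would need nalide and renol (Rx 4), but nalide never forms.
Reached: ionate and mirol — 2 of the 5.

2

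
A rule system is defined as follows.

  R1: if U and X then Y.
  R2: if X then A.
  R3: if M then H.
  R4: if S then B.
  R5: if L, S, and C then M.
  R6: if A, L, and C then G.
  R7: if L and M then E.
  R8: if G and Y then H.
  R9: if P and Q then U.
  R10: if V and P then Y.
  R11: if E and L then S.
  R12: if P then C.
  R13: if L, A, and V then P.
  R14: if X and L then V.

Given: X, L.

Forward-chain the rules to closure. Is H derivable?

Yes

X and L hold, so V follows (R14).
X holds, so A follows (R2).
L, A, and V hold, so P follows (R13).
V and P hold, so Y follows (R10).
From P, R12 gives C.
From A, L, and C, R6 gives G.
From G and Y, R8 gives H.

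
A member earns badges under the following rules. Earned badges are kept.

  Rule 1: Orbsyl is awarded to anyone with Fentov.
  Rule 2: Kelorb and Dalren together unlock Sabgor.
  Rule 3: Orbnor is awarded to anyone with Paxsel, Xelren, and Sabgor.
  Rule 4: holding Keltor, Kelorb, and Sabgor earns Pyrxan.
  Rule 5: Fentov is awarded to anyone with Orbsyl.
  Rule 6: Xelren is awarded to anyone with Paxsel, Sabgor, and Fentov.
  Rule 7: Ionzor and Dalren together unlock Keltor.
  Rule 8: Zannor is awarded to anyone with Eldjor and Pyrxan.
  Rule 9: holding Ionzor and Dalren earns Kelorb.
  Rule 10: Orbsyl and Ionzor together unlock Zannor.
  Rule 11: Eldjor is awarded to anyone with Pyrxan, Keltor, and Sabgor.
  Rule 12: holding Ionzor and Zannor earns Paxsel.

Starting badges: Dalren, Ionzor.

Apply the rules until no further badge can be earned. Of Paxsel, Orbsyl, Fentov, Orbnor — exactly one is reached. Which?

With Ionzor and Dalren, Kelorb is earned (Rule 9).
With Ionzor and Dalren, Keltor is earned (Rule 7).
With Kelorb and Dalren, Sabgor is earned (Rule 2).
With Keltor, Kelorb, and Sabgor, Pyrxan is earned (Rule 4).
With Pyrxan, Keltor, and Sabgor, Eldjor is earned (Rule 11).
With Eldjor and Pyrxan, Zannor is earned (Rule 8).
With Ionzor and Zannor, Paxsel is earned (Rule 12).
Orbsyl would need Fentov (Rule 1), but Fentov is never earned. Orbnor would need Paxsel, Xelren, and Sabgor (Rule 3), but Xelren is never earned. Fentov would need Orbsyl (Rule 5), but Orbsyl is never earned.

Paxsel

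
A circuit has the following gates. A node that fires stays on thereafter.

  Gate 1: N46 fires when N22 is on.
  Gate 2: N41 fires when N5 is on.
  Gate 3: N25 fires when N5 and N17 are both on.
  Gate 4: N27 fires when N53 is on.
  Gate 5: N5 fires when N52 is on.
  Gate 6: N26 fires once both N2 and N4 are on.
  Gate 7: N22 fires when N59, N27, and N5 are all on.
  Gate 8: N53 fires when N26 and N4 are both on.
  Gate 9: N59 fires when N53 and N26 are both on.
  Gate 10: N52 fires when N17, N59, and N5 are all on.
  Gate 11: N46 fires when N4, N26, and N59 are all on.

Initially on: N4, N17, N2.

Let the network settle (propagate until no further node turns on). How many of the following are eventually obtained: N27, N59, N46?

N2 and N4 are on, so N26 fires (Gate 6).
N26 and N4 are on, so N53 fires (Gate 8).
Gate 4: N53 on → N27 on.
N53 and N26 are on, so N59 fires (Gate 9).
N4, N26, and N59 are on, so N46 fires (Gate 11).
N27: reached.
N59: reached.
N46: reached.
All 3 are reached.

3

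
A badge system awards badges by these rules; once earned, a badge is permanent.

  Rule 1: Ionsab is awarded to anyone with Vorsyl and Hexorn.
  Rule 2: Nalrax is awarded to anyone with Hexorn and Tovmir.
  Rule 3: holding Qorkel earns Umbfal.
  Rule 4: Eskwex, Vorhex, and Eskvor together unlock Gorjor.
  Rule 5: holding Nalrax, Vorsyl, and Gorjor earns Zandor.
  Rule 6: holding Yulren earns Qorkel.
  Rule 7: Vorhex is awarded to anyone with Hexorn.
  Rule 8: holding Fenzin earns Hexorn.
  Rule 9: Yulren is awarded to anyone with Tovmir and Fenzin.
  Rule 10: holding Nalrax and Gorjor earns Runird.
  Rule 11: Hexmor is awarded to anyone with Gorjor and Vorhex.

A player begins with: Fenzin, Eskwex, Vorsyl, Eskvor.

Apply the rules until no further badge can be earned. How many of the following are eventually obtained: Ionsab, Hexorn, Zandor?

2

With Fenzin, Hexorn is earned (Rule 8).
With Vorsyl and Hexorn, Ionsab is earned (Rule 1).
Ionsab: reached.
Hexorn: reached.
Zandor would need Nalrax, Vorsyl, and Gorjor (Rule 5), but Nalrax is never earned.
Reached: Ionsab and Hexorn — 2 of the 3.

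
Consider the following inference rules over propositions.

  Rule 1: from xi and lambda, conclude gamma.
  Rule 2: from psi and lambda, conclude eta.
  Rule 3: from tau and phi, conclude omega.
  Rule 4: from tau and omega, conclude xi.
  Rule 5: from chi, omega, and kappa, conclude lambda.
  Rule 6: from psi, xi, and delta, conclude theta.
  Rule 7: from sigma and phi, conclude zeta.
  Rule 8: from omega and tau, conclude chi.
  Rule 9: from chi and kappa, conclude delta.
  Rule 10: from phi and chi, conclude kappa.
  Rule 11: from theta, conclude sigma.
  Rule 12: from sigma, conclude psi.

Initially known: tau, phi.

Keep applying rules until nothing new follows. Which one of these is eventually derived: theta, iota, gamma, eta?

gamma

tau and phi hold, so omega follows (Rule 3).
omega and tau hold, so chi follows (Rule 8).
From tau and omega, Rule 4 gives xi.
phi and chi hold, so kappa follows (Rule 10).
chi, omega, and kappa hold, so lambda follows (Rule 5).
xi and lambda hold, so gamma follows (Rule 1).
eta would need psi and lambda (Rule 2), but psi is never established. theta would need psi, xi, and delta (Rule 6), but psi is never established. No rule produces iota, and it is not given.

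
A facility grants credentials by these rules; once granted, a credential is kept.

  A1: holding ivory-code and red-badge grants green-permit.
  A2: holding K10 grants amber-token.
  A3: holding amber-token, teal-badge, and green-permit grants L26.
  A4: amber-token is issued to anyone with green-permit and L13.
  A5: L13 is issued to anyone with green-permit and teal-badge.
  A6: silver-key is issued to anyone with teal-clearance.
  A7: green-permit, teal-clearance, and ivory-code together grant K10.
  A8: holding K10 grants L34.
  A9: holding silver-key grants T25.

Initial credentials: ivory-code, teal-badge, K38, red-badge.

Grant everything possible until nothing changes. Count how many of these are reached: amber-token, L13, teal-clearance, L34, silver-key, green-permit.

Holding ivory-code and red-badge grants green-permit (A1).
Holding green-permit and teal-badge grants L13 (A5).
Holding green-permit and L13 grants amber-token (A4).
amber-token: reached.
L13: reached.
No rule produces teal-clearance, and it is not given.
L34 would need K10 (A8), but K10 is never granted.
silver-key would need teal-clearance (A6), but teal-clearance is never granted.
green-permit: reached.
Reached: amber-token, L13, and green-permit — 3 of the 6.

3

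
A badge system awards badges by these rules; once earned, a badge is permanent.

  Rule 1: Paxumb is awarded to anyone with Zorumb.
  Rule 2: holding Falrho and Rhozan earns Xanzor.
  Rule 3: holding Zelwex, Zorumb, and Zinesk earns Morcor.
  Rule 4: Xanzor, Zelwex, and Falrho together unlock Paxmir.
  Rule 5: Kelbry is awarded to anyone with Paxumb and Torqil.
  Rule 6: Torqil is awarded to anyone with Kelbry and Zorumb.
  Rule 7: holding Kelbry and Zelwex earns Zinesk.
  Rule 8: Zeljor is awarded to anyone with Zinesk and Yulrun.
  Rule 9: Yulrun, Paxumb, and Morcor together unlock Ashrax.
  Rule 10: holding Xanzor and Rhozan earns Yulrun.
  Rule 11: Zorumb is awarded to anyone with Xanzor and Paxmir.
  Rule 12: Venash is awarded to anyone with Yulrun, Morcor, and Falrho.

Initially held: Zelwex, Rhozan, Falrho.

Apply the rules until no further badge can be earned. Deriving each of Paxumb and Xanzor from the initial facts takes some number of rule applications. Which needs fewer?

Xanzor

Xanzor: With Falrho and Rhozan, Xanzor is earned (Rule 2). [1 rule application]
Paxumb: With Falrho and Rhozan, Xanzor is earned (Rule 2). With Xanzor, Zelwex, and Falrho, Paxmir is earned (Rule 4). With Xanzor and Paxmir, Zorumb is earned (Rule 11). With Zorumb, Paxumb is earned (Rule 1). [4 rule applications]
Xanzor needs fewer.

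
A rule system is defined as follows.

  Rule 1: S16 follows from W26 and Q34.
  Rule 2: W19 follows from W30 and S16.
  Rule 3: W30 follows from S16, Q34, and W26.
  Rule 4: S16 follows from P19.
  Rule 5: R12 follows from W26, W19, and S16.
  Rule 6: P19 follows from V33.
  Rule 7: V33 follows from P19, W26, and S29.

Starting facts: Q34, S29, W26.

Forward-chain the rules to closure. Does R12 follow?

W26 and Q34 hold, so S16 follows (Rule 1).
From S16, Q34, and W26, Rule 3 gives W30.
W30 and S16 hold, so W19 follows (Rule 2).
From W26, W19, and S16, Rule 5 gives R12.

Yes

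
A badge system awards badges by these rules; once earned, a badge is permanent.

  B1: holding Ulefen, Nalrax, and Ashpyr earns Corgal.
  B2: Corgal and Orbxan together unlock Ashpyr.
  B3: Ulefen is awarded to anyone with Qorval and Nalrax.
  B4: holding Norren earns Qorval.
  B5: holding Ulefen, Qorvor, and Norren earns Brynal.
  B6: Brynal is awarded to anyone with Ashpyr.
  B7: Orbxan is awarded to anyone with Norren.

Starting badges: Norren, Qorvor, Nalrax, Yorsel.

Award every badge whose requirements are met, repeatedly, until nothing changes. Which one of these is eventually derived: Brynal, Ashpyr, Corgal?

With Norren, Qorval is earned (B4).
With Qorval and Nalrax, Ulefen is earned (B3).
With Ulefen, Qorvor, and Norren, Brynal is earned (B5).
Corgal would need Ulefen, Nalrax, and Ashpyr (B1), but Ashpyr is never earned. Ashpyr would need Corgal and Orbxan (B2), but Corgal is never earned.

Brynal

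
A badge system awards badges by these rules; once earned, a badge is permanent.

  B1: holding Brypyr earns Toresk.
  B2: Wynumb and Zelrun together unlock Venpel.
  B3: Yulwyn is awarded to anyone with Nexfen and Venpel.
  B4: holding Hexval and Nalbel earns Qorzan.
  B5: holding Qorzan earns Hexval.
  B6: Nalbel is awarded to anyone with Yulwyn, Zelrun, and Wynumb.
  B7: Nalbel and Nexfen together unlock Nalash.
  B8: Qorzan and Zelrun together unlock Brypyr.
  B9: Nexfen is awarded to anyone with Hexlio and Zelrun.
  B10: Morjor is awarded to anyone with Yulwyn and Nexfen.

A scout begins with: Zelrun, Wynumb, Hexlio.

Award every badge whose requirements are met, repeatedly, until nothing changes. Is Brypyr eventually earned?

Brypyr would need Qorzan and Zelrun (B8), but Qorzan is never earned.

No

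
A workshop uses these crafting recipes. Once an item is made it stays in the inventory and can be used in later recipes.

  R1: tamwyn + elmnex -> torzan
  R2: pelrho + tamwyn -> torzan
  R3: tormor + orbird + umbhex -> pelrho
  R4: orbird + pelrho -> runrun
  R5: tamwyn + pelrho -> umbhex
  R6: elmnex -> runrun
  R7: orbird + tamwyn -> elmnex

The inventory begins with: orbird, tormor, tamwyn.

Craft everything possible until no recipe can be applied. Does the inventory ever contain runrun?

Yes

orbird + tamwyn -> elmnex (R7).
elmnex -> runrun (R6).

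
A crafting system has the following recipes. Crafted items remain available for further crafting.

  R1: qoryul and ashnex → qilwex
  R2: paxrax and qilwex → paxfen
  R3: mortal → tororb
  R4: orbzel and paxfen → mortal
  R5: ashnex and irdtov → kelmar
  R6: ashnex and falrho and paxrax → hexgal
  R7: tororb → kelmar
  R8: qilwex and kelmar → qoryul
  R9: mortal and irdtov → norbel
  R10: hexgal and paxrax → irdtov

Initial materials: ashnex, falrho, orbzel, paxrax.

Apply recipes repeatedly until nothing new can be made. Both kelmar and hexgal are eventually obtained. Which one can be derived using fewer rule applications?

hexgal

hexgal: Using R6, ashnex, falrho, and paxrax make hexgal. [1 rule application]
kelmar: ashnex and falrho and paxrax → hexgal (R6). Using R10, hexgal and paxrax make irdtov. ashnex and irdtov → kelmar (R5). [3 rule applications]
hexgal needs fewer.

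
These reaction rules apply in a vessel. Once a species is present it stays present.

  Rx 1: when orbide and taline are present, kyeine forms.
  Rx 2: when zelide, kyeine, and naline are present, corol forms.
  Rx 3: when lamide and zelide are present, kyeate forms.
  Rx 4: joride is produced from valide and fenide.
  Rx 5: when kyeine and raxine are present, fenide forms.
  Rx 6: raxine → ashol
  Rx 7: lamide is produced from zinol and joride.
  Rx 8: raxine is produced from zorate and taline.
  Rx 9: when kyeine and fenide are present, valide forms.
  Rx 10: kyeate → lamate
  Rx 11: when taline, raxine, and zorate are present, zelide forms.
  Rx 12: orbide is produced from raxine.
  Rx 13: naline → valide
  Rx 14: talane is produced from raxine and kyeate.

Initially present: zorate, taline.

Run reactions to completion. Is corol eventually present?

corol would need zelide, kyeine, and naline (Rx 2), but naline never forms.

No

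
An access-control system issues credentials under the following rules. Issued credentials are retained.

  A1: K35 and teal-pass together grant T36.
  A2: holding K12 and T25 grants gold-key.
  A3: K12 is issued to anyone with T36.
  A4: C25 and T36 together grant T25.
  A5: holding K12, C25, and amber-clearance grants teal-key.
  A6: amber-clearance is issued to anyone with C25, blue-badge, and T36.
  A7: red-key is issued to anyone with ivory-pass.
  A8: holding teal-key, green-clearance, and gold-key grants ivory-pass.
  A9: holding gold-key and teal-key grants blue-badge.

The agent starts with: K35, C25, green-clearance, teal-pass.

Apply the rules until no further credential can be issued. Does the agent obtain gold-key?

Holding K35 and teal-pass grants T36 (A1).
Holding C25 and T36 grants T25 (A4).
Holding T36 grants K12 (A3).
Holding K12 and T25 grants gold-key (A2).

Yes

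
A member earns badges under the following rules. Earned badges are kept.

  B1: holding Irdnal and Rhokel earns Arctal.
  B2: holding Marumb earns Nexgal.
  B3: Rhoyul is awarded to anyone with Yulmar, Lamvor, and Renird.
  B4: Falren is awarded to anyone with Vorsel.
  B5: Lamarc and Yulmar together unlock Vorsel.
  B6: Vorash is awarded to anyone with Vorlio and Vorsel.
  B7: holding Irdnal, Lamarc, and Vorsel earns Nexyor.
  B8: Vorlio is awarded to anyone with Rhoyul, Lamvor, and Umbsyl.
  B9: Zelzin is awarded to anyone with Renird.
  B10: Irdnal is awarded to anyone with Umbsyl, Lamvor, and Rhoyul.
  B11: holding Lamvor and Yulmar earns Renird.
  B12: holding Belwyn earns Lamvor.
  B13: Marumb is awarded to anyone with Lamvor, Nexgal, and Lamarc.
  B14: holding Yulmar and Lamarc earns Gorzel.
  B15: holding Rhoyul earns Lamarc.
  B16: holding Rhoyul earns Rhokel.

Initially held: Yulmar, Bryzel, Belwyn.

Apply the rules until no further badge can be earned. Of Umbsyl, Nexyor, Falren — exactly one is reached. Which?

With Belwyn, Lamvor is earned (B12).
With Lamvor and Yulmar, Renird is earned (B11).
With Yulmar, Lamvor, and Renird, Rhoyul is earned (B3).
With Rhoyul, Lamarc is earned (B15).
With Lamarc and Yulmar, Vorsel is earned (B5).
With Vorsel, Falren is earned (B4).
No rule produces Umbsyl, and it is not given. Nexyor would need Irdnal, Lamarc, and Vorsel (B7), but Irdnal is never earned.

Falren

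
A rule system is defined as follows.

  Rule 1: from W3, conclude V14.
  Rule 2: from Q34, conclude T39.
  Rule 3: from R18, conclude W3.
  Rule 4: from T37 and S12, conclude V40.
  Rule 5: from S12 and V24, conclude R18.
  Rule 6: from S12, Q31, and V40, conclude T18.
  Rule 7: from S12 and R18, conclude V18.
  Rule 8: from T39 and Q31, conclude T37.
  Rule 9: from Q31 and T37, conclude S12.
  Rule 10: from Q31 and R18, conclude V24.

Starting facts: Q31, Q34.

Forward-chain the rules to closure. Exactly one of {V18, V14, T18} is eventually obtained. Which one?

T18

From Q34, Rule 2 gives T39.
T39 and Q31 hold, so T37 follows (Rule 8).
Q31 and T37 hold, so S12 follows (Rule 9).
From T37 and S12, Rule 4 gives V40.
From S12, Q31, and V40, Rule 6 gives T18.
V14 would need W3 (Rule 1), but W3 is never established. V18 would need S12 and R18 (Rule 7), but R18 is never established.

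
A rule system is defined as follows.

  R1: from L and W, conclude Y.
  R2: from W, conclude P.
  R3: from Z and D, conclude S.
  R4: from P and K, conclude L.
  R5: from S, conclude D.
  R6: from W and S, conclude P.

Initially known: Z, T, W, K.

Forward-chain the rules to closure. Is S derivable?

S would need Z and D (R3), but D is never established.

No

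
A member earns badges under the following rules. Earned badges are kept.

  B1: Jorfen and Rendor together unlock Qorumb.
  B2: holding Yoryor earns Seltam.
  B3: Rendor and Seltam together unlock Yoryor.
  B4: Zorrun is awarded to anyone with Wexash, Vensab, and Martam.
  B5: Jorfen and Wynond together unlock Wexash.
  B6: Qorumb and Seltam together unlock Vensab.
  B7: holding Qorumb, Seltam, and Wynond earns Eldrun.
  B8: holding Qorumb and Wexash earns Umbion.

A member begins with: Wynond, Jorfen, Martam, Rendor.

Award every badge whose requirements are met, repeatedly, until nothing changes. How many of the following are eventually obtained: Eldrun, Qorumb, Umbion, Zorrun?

2

With Jorfen and Wynond, Wexash is earned (B5).
With Jorfen and Rendor, Qorumb is earned (B1).
With Qorumb and Wexash, Umbion is earned (B8).
Eldrun would need Qorumb, Seltam, and Wynond (B7), but Seltam is never earned.
Qorumb: reached.
Umbion: reached.
Zorrun would need Wexash, Vensab, and Martam (B4), but Vensab is never earned.
Reached: Qorumb and Umbion — 2 of the 4.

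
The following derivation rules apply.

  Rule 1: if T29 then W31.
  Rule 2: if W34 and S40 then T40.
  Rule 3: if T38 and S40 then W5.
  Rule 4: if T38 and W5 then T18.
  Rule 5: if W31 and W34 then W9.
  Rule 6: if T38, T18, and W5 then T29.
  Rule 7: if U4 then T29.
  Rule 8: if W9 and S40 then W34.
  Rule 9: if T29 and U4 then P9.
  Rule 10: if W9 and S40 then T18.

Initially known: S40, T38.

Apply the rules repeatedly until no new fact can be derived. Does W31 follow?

T38 and S40 hold, so W5 follows (Rule 3).
From T38 and W5, Rule 4 gives T18.
T38, T18, and W5 hold, so T29 follows (Rule 6).
From T29, Rule 1 gives W31.

Yes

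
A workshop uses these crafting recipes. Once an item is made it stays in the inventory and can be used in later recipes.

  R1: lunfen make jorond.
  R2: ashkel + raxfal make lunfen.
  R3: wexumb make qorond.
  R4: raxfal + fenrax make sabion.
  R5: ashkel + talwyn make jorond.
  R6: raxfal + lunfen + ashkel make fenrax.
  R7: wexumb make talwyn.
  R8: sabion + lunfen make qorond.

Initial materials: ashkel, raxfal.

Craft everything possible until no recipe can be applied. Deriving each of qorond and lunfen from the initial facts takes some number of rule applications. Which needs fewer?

lunfen: Using R2, ashkel and raxfal make lunfen. [1 rule application]
qorond: ashkel + raxfal → lunfen (R2). Using R6, raxfal, lunfen, and ashkel make fenrax. raxfal + fenrax → sabion (R4). Using R8, sabion and lunfen make qorond. [4 rule applications]
lunfen needs fewer.

lunfen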